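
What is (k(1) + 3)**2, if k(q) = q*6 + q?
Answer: 100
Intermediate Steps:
k(q) = 7*q (k(q) = 6*q + q = 7*q)
(k(1) + 3)**2 = (7*1 + 3)**2 = (7 + 3)**2 = 10**2 = 100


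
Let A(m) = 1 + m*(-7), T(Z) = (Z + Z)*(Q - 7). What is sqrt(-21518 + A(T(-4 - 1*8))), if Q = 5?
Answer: 41*I*sqrt(13) ≈ 147.83*I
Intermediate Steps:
T(Z) = -4*Z (T(Z) = (Z + Z)*(5 - 7) = (2*Z)*(-2) = -4*Z)
A(m) = 1 - 7*m
sqrt(-21518 + A(T(-4 - 1*8))) = sqrt(-21518 + (1 - (-28)*(-4 - 1*8))) = sqrt(-21518 + (1 - (-28)*(-4 - 8))) = sqrt(-21518 + (1 - (-28)*(-12))) = sqrt(-21518 + (1 - 7*48)) = sqrt(-21518 + (1 - 336)) = sqrt(-21518 - 335) = sqrt(-21853) = 41*I*sqrt(13)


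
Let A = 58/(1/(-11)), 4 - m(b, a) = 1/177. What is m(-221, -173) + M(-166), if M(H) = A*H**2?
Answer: -3111788149/177 ≈ -1.7581e+7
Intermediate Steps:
m(b, a) = 707/177 (m(b, a) = 4 - 1/177 = 707/177)
A = -638 (A = 58/(-1/11) = 58*(-11) = -638)
M(H) = -638*H**2
m(-221, -173) + M(-166) = 707/177 - 638*(-166)**2 = 707/177 - 638*27556 = 707/177 - 17580728 = -3111788149/177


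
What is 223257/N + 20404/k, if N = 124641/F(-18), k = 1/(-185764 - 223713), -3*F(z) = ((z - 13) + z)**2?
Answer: -1041371833413847/124641 ≈ -8.3550e+9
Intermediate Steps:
F(z) = -(-13 + 2*z)**2/3 (F(z) = -((z - 13) + z)**2/3 = -((-13 + z) + z)**2/3 = -(-13 + 2*z)**2/3)
k = -1/409477 (k = 1/(-409477) = -1/409477 ≈ -2.4421e-6)
N = -373923/2401 (N = 124641/((-(-13 + 2*(-18))**2/3)) = 124641/((-(-13 - 36)**2/3)) = 124641/((-1/3*(-49)**2)) = 124641/((-1/3*2401)) = 124641/(-2401/3) = 124641*(-3/2401) = -373923/2401 ≈ -155.74)
223257/N + 20404/k = 223257/(-373923/2401) + 20404/(-1/409477) = 223257*(-2401/373923) + 20404*(-409477) = -178680019/124641 - 8354968708 = -1041371833413847/124641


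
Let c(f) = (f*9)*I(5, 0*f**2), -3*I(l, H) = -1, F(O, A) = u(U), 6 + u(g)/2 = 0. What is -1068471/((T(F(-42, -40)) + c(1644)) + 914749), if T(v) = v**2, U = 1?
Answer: -1068471/919825 ≈ -1.1616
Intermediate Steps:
u(g) = -12 (u(g) = -12 + 2*0 = -12 + 0 = -12)
F(O, A) = -12
I(l, H) = 1/3 (I(l, H) = -1/3*(-1) = 1/3)
c(f) = 3*f (c(f) = (f*9)*(1/3) = (9*f)*(1/3) = 3*f)
-1068471/((T(F(-42, -40)) + c(1644)) + 914749) = -1068471/(((-12)**2 + 3*1644) + 914749) = -1068471/((144 + 4932) + 914749) = -1068471/(5076 + 914749) = -1068471/919825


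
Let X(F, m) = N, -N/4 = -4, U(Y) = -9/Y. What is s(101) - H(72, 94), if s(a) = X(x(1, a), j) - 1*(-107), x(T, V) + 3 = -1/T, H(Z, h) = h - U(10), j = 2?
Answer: 281/10 ≈ 28.100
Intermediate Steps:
H(Z, h) = 9/10 + h (H(Z, h) = h - (-9)/10 = h - 1*(-9/10) = h + 9/10 = 9/10 + h)
x(T, V) = -3 - 1/T
N = 16 (N = -4*(-4) = 16)
X(F, m) = 16
s(a) = 123 (s(a) = 16 - 1*(-107) = 16 + 107 = 123)
s(101) - H(72, 94) = 123 - (9/10 + 94) = 123 - 1*949/10 = 123 - 949/10 = 281/10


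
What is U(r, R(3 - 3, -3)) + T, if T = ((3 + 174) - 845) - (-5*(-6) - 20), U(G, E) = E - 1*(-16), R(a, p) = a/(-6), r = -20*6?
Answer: -662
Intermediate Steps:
r = -120
R(a, p) = -a/6 (R(a, p) = a*(-⅙) = -a/6)
U(G, E) = 16 + E (U(G, E) = E + 16 = 16 + E)
T = -678 (T = (177 - 845) - (30 - 20) = -668 - 1*10 = -668 - 10 = -678)
U(r, R(3 - 3, -3)) + T = (16 - (3 - 3)/6) - 678 = (16 - ⅙*0) - 678 = (16 + 0) - 678 = 16 - 678 = -662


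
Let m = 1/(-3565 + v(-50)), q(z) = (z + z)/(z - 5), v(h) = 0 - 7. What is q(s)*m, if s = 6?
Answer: -3/893 ≈ -0.0033595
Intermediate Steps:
v(h) = -7
q(z) = 2*z/(-5 + z) (q(z) = (2*z)/(-5 + z) = 2*z/(-5 + z))
m = -1/3572 (m = 1/(-3565 - 7) = 1/(-3572) = -1/3572 ≈ -0.00027996)
q(s)*m = (2*6/(-5 + 6))*(-1/3572) = (2*6/1)*(-1/3572) = (2*6*1)*(-1/3572) = 12*(-1/3572) = -3/893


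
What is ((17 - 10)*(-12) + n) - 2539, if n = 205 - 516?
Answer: -2934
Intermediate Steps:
n = -311
((17 - 10)*(-12) + n) - 2539 = ((17 - 10)*(-12) - 311) - 2539 = (7*(-12) - 311) - 2539 = (-84 - 311) - 2539 = -395 - 2539 = -2934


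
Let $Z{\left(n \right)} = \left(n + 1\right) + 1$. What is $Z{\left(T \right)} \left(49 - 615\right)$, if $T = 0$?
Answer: $-1132$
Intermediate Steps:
$Z{\left(n \right)} = 2 + n$ ($Z{\left(n \right)} = \left(1 + n\right) + 1 = 2 + n$)
$Z{\left(T \right)} \left(49 - 615\right) = \left(2 + 0\right) \left(49 - 615\right) = 2 \left(-566\right) = -1132$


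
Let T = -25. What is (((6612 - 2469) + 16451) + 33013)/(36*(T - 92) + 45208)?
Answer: 53607/40996 ≈ 1.3076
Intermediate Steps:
(((6612 - 2469) + 16451) + 33013)/(36*(T - 92) + 45208) = (((6612 - 2469) + 16451) + 33013)/(36*(-25 - 92) + 45208) = ((4143 + 16451) + 33013)/(36*(-117) + 45208) = (20594 + 33013)/(-4212 + 45208) = 53607/40996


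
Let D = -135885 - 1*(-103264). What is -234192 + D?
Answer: -266813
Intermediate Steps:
D = -32621 (D = -135885 + 103264 = -32621)
-234192 + D = -234192 - 32621 = -266813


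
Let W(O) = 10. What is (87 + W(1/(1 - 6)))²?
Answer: 9409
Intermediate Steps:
(87 + W(1/(1 - 6)))² = (87 + 10)² = 97² = 9409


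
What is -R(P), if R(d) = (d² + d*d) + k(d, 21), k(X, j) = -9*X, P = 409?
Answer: -330881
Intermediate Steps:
R(d) = -9*d + 2*d² (R(d) = (d² + d*d) - 9*d = (d² + d²) - 9*d = 2*d² - 9*d = -9*d + 2*d²)
-R(P) = -409*(-9 + 2*409) = -409*(-9 + 818) = -409*809 = -1*330881 = -330881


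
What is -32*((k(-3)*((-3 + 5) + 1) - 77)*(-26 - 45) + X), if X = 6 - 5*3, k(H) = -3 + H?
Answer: -215552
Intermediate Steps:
X = -9 (X = 6 - 15 = -9)
-32*((k(-3)*((-3 + 5) + 1) - 77)*(-26 - 45) + X) = -32*(((-3 - 3)*((-3 + 5) + 1) - 77)*(-26 - 45) - 9) = -32*((-6*(2 + 1) - 77)*(-71) - 9) = -32*((-6*3 - 77)*(-71) - 9) = -32*((-18 - 77)*(-71) - 9) = -32*(-95*(-71) - 9) = -32*(6745 - 9) = -32*6736 = -215552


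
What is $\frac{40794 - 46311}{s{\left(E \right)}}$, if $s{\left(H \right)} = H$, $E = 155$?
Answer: $- \frac{5517}{155} \approx -35.594$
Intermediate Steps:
$\frac{40794 - 46311}{s{\left(E \right)}} = \frac{40794 - 46311}{155} = \left(-5517\right) \frac{1}{155} = - \frac{5517}{155}$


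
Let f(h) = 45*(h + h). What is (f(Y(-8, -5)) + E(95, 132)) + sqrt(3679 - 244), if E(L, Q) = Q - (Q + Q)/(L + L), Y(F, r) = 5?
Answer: 55158/95 + sqrt(3435) ≈ 639.22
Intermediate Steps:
E(L, Q) = Q - Q/L (E(L, Q) = Q - 2*Q/(2*L) = Q - 2*Q*1/(2*L) = Q - Q/L)
f(h) = 90*h (f(h) = 45*(2*h) = 90*h)
(f(Y(-8, -5)) + E(95, 132)) + sqrt(3679 - 244) = (90*5 + (132 - 1*132/95)) + sqrt(3679 - 244) = (450 + (132 - 1*132*1/95)) + sqrt(3435) = (450 + (132 - 132/95)) + sqrt(3435) = (450 + 12408/95) + sqrt(3435) = 55158/95 + sqrt(3435)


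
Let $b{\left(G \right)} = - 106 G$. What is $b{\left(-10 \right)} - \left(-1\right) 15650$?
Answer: $16710$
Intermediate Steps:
$b{\left(-10 \right)} - \left(-1\right) 15650 = \left(-106\right) \left(-10\right) - \left(-1\right) 15650 = 1060 - -15650 = 1060 + 15650 = 16710$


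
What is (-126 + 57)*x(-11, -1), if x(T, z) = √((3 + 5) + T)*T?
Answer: 759*I*√3 ≈ 1314.6*I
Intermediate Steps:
x(T, z) = T*√(8 + T) (x(T, z) = √(8 + T)*T = T*√(8 + T))
(-126 + 57)*x(-11, -1) = (-126 + 57)*(-11*√(8 - 11)) = -(-759)*√(-3) = -(-759)*I*√3 = 759*I*√3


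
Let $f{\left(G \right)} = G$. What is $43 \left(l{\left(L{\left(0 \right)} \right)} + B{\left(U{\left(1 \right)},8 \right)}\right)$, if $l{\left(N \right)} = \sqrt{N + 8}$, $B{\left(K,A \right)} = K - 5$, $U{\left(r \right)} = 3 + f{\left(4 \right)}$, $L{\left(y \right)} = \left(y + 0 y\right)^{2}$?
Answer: $86 + 86 \sqrt{2} \approx 207.62$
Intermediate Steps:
$L{\left(y \right)} = y^{2}$ ($L{\left(y \right)} = \left(y + 0\right)^{2} = y^{2}$)
$U{\left(r \right)} = 7$ ($U{\left(r \right)} = 3 + 4 = 7$)
$B{\left(K,A \right)} = -5 + K$ ($B{\left(K,A \right)} = K - 5 = -5 + K$)
$l{\left(N \right)} = \sqrt{8 + N}$
$43 \left(l{\left(L{\left(0 \right)} \right)} + B{\left(U{\left(1 \right)},8 \right)}\right) = 43 \left(\sqrt{8 + 0^{2}} + \left(-5 + 7\right)\right) = 43 \left(\sqrt{8 + 0} + 2\right) = 43 \left(\sqrt{8} + 2\right) = 43 \left(2 \sqrt{2} + 2\right) = 43 \left(2 + 2 \sqrt{2}\right) = 86 + 86 \sqrt{2}$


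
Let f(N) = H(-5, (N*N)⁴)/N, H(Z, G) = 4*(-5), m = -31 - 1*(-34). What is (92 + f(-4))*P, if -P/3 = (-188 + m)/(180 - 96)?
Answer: 17945/28 ≈ 640.89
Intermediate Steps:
m = 3 (m = -31 + 34 = 3)
H(Z, G) = -20
P = 185/28 (P = -3*(-188 + 3)/(180 - 96) = -(-555)/84 = -3*(-185/84) = 185/28 ≈ 6.6071)
f(N) = -20/N
(92 + f(-4))*P = (92 - 20/(-4))*(185/28) = (92 - 20*(-¼))*(185/28) = (92 + 5)*(185/28) = 97*(185/28) = 17945/28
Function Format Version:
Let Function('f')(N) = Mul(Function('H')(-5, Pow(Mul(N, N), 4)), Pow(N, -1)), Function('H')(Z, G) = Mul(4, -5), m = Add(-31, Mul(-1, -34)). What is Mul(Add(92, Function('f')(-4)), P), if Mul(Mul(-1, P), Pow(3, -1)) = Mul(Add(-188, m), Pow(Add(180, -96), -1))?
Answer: Rational(17945, 28) ≈ 640.89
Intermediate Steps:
m = 3 (m = Add(-31, 34) = 3)
Function('H')(Z, G) = -20
P = Rational(185, 28) (P = Mul(-3, Mul(Add(-188, 3), Pow(Add(180, -96), -1))) = Mul(-3, Mul(-185, Pow(84, -1))) = Mul(-3, Mul(-185, Rational(1, 84))) = Mul(-3, Rational(-185, 84)) = Rational(185, 28) ≈ 6.6071)
Function('f')(N) = Mul(-20, Pow(N, -1))
Mul(Add(92, Function('f')(-4)), P) = Mul(Add(92, Mul(-20, Pow(-4, -1))), Rational(185, 28)) = Mul(Add(92, Mul(-20, Rational(-1, 4))), Rational(185, 28)) = Mul(Add(92, 5), Rational(185, 28)) = Mul(97, Rational(185, 28)) = Rational(17945, 28)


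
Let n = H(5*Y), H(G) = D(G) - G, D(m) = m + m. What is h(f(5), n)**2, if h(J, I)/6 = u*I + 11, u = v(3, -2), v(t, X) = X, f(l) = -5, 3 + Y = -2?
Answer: 133956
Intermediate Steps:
Y = -5 (Y = -3 - 2 = -5)
D(m) = 2*m
u = -2
H(G) = G (H(G) = 2*G - G = G)
n = -25 (n = 5*(-5) = -25)
h(J, I) = 66 - 12*I (h(J, I) = 6*(-2*I + 11) = 6*(11 - 2*I) = 66 - 12*I)
h(f(5), n)**2 = (66 - 12*(-25))**2 = (66 + 300)**2 = 366**2 = 133956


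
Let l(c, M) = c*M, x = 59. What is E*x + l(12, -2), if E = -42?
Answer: -2502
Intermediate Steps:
l(c, M) = M*c
E*x + l(12, -2) = -42*59 - 2*12 = -2478 - 24 = -2502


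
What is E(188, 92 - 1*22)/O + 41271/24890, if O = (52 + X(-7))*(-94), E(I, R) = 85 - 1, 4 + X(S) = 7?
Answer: 21128031/12868130 ≈ 1.6419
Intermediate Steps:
X(S) = 3 (X(S) = -4 + 7 = 3)
E(I, R) = 84
O = -5170 (O = (52 + 3)*(-94) = 55*(-94) = -5170)
E(188, 92 - 1*22)/O + 41271/24890 = 84/(-5170) + 41271/24890 = 84*(-1/5170) + 41271*(1/24890) = -42/2585 + 41271/24890 = 21128031/12868130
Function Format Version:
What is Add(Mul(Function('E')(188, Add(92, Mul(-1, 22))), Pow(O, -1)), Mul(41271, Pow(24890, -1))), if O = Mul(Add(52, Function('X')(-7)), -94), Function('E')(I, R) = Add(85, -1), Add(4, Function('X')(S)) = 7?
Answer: Rational(21128031, 12868130) ≈ 1.6419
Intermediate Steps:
Function('X')(S) = 3 (Function('X')(S) = Add(-4, 7) = 3)
Function('E')(I, R) = 84
O = -5170 (O = Mul(Add(52, 3), -94) = Mul(55, -94) = -5170)
Add(Mul(Function('E')(188, Add(92, Mul(-1, 22))), Pow(O, -1)), Mul(41271, Pow(24890, -1))) = Add(Mul(84, Pow(-5170, -1)), Mul(41271, Pow(24890, -1))) = Add(Mul(84, Rational(-1, 5170)), Mul(41271, Rational(1, 24890))) = Add(Rational(-42, 2585), Rational(41271, 24890)) = Rational(21128031, 12868130)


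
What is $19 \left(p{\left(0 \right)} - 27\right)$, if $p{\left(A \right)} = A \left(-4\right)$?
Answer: $-513$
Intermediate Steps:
$p{\left(A \right)} = - 4 A$
$19 \left(p{\left(0 \right)} - 27\right) = 19 \left(\left(-4\right) 0 - 27\right) = 19 \left(0 - 27\right) = 19 \left(-27\right) = -513$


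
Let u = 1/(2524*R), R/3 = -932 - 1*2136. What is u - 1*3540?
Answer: -82237371841/23230896 ≈ -3540.0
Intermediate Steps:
R = -9204 (R = 3*(-932 - 1*2136) = 3*(-932 - 2136) = 3*(-3068) = -9204)
u = -1/23230896 (u = 1/(2524*(-9204)) = (1/2524)*(-1/9204) = -1/23230896 ≈ -4.3046e-8)
u - 1*3540 = -1/23230896 - 1*3540 = -1/23230896 - 3540 = -82237371841/23230896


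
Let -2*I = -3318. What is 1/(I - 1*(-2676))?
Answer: 1/4335 ≈ 0.00023068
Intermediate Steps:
I = 1659 (I = -½*(-3318) = 1659)
1/(I - 1*(-2676)) = 1/(1659 - 1*(-2676)) = 1/(1659 + 2676) = 1/4335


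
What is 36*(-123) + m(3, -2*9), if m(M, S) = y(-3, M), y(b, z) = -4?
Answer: -4432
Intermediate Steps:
m(M, S) = -4
36*(-123) + m(3, -2*9) = 36*(-123) - 4 = -4428 - 4 = -4432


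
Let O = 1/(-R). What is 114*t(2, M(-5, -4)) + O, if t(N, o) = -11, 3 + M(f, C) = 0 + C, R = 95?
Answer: -119131/95 ≈ -1254.0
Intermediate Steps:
M(f, C) = -3 + C (M(f, C) = -3 + (0 + C) = -3 + C)
O = -1/95 (O = 1/(-1*95) = 1/(-95) = -1/95 ≈ -0.010526)
114*t(2, M(-5, -4)) + O = 114*(-11) - 1/95 = -1254 - 1/95 = -119131/95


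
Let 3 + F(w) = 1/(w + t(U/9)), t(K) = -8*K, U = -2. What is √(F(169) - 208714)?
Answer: 2*I*√123266639185/1537 ≈ 456.86*I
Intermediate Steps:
F(w) = -3 + 1/(16/9 + w) (F(w) = -3 + 1/(w - (-16)/9) = -3 + 1/(w - 8*(-2/9)) = -3 + 1/(w + 16/9) = -3 + 1/(16/9 + w))
√(F(169) - 208714) = √(3*(-13 - 9*169)/(16 + 9*169) - 208714) = √(3*(-13 - 1521)/(16 + 1521) - 208714) = √(3*(-1534)/1537 - 208714) = √(3*(1/1537)*(-1534) - 208714) = √(-4602/1537 - 208714) = √(-320798020/1537) = 2*I*√123266639185/1537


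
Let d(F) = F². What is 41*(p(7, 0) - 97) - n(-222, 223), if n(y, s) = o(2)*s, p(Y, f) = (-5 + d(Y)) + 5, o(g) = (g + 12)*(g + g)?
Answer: -14456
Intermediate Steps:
o(g) = 2*g*(12 + g) (o(g) = (12 + g)*(2*g) = 2*g*(12 + g))
p(Y, f) = Y² (p(Y, f) = (-5 + Y²) + 5 = Y²)
n(y, s) = 56*s (n(y, s) = (2*2*(12 + 2))*s = (2*2*14)*s = 56*s)
41*(p(7, 0) - 97) - n(-222, 223) = 41*(7² - 97) - 56*223 = 41*(49 - 97) - 1*12488 = 41*(-48) - 12488 = -1968 - 12488 = -14456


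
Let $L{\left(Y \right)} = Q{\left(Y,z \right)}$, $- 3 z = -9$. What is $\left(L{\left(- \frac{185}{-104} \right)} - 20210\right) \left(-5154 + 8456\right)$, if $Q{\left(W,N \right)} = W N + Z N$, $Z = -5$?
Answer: $- \frac{267061315}{4} \approx -6.6765 \cdot 10^{7}$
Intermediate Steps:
$z = 3$ ($z = \left(- \frac{1}{3}\right) \left(-9\right) = 3$)
$Q{\left(W,N \right)} = - 5 N + N W$ ($Q{\left(W,N \right)} = W N - 5 N = N W - 5 N = - 5 N + N W$)
$L{\left(Y \right)} = -15 + 3 Y$ ($L{\left(Y \right)} = 3 \left(-5 + Y\right) = -15 + 3 Y$)
$\left(L{\left(- \frac{185}{-104} \right)} - 20210\right) \left(-5154 + 8456\right) = \left(\left(-15 + 3 \left(- \frac{185}{-104}\right)\right) - 20210\right) \left(-5154 + 8456\right) = \left(\left(-15 + 3 \left(\left(-185\right) \left(- \frac{1}{104}\right)\right)\right) - 20210\right) 3302 = \left(\left(-15 + 3 \cdot \frac{185}{104}\right) - 20210\right) 3302 = \left(\left(-15 + \frac{555}{104}\right) - 20210\right) 3302 = \left(- \frac{1005}{104} - 20210\right) 3302 = \left(- \frac{2102845}{104}\right) 3302 = - \frac{267061315}{4}$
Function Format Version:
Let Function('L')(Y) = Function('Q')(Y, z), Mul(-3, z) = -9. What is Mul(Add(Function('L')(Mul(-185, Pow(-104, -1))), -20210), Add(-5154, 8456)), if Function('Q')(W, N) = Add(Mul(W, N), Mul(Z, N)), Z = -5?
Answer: Rational(-267061315, 4) ≈ -6.6765e+7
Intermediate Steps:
z = 3 (z = Mul(Rational(-1, 3), -9) = 3)
Function('Q')(W, N) = Add(Mul(-5, N), Mul(N, W)) (Function('Q')(W, N) = Add(Mul(W, N), Mul(-5, N)) = Add(Mul(N, W), Mul(-5, N)) = Add(Mul(-5, N), Mul(N, W)))
Function('L')(Y) = Add(-15, Mul(3, Y)) (Function('L')(Y) = Mul(3, Add(-5, Y)) = Add(-15, Mul(3, Y)))
Mul(Add(Function('L')(Mul(-185, Pow(-104, -1))), -20210), Add(-5154, 8456)) = Mul(Add(Add(-15, Mul(3, Mul(-185, Pow(-104, -1)))), -20210), Add(-5154, 8456)) = Mul(Add(Add(-15, Mul(3, Mul(-185, Rational(-1, 104)))), -20210), 3302) = Mul(Add(Add(-15, Mul(3, Rational(185, 104))), -20210), 3302) = Mul(Add(Add(-15, Rational(555, 104)), -20210), 3302) = Mul(Add(Rational(-1005, 104), -20210), 3302) = Mul(Rational(-2102845, 104), 3302) = Rational(-267061315, 4)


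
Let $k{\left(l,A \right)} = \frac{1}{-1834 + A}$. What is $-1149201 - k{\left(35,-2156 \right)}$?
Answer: $- \frac{4585311989}{3990} \approx -1.1492 \cdot 10^{6}$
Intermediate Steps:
$-1149201 - k{\left(35,-2156 \right)} = -1149201 - \frac{1}{-1834 - 2156} = -1149201 - \frac{1}{-3990} = -1149201 - - \frac{1}{3990} = -1149201 + \frac{1}{3990} = - \frac{4585311989}{3990}$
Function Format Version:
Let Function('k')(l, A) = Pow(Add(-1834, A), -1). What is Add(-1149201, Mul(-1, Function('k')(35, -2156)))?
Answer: Rational(-4585311989, 3990) ≈ -1.1492e+6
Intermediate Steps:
Add(-1149201, Mul(-1, Function('k')(35, -2156))) = Add(-1149201, Mul(-1, Pow(Add(-1834, -2156), -1))) = Add(-1149201, Mul(-1, Pow(-3990, -1))) = Add(-1149201, Mul(-1, Rational(-1, 3990))) = Add(-1149201, Rational(1, 3990)) = Rational(-4585311989, 3990)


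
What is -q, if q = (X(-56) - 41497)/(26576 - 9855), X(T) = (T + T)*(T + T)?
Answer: 28953/16721 ≈ 1.7315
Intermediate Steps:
X(T) = 4*T² (X(T) = (2*T)*(2*T) = 4*T²)
q = -28953/16721 (q = (4*(-56)² - 41497)/(26576 - 9855) = (4*3136 - 41497)/16721 = (12544 - 41497)*(1/16721) = -28953*1/16721 = -28953/16721 ≈ -1.7315)
-q = -1*(-28953/16721) = 28953/16721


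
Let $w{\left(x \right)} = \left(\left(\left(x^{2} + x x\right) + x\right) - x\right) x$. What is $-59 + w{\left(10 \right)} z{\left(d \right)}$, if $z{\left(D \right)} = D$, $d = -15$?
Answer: $-30059$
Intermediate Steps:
$w{\left(x \right)} = 2 x^{3}$ ($w{\left(x \right)} = \left(\left(\left(x^{2} + x^{2}\right) + x\right) - x\right) x = \left(\left(2 x^{2} + x\right) - x\right) x = \left(\left(x + 2 x^{2}\right) - x\right) x = 2 x^{2} x = 2 x^{3}$)
$-59 + w{\left(10 \right)} z{\left(d \right)} = -59 + 2 \cdot 10^{3} \left(-15\right) = -59 + 2 \cdot 1000 \left(-15\right) = -59 + 2000 \left(-15\right) = -59 - 30000 = -30059$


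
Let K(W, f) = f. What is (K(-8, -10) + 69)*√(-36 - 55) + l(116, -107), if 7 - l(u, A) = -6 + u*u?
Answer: -13443 + 59*I*√91 ≈ -13443.0 + 562.82*I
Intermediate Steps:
l(u, A) = 13 - u² (l(u, A) = 7 - (-6 + u*u) = 7 - (-6 + u²) = 7 + (6 - u²) = 13 - u²)
(K(-8, -10) + 69)*√(-36 - 55) + l(116, -107) = (-10 + 69)*√(-36 - 55) + (13 - 1*116²) = 59*√(-91) + (13 - 1*13456) = 59*(I*√91) + (13 - 13456) = 59*I*√91 - 13443 = -13443 + 59*I*√91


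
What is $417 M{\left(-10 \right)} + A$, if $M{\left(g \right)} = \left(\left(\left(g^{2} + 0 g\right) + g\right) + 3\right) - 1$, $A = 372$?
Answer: $38736$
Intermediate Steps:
$M{\left(g \right)} = 2 + g + g^{2}$ ($M{\left(g \right)} = \left(\left(\left(g^{2} + 0\right) + g\right) + 3\right) - 1 = \left(\left(g^{2} + g\right) + 3\right) - 1 = \left(\left(g + g^{2}\right) + 3\right) - 1 = \left(3 + g + g^{2}\right) - 1 = 2 + g + g^{2}$)
$417 M{\left(-10 \right)} + A = 417 \left(2 - 10 + \left(-10\right)^{2}\right) + 372 = 417 \left(2 - 10 + 100\right) + 372 = 417 \cdot 92 + 372 = 38364 + 372 = 38736$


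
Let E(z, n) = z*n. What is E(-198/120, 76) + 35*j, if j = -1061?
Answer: -186302/5 ≈ -37260.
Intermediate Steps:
E(z, n) = n*z
E(-198/120, 76) + 35*j = 76*(-198/120) + 35*(-1061) = 76*(-198*1/120) - 37135 = 76*(-33/20) - 37135 = -627/5 - 37135 = -186302/5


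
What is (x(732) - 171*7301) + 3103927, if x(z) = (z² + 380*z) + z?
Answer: 2670172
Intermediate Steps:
x(z) = z² + 381*z
(x(732) - 171*7301) + 3103927 = (732*(381 + 732) - 171*7301) + 3103927 = (732*1113 - 1248471) + 3103927 = (814716 - 1248471) + 3103927 = -433755 + 3103927 = 2670172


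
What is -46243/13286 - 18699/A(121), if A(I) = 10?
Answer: -62224336/33215 ≈ -1873.4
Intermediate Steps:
-46243/13286 - 18699/A(121) = -46243/13286 - 18699/10 = -62224336/33215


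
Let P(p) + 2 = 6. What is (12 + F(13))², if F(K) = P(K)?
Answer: 256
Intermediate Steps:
P(p) = 4 (P(p) = -2 + 6 = 4)
F(K) = 4
(12 + F(13))² = (12 + 4)² = 16² = 256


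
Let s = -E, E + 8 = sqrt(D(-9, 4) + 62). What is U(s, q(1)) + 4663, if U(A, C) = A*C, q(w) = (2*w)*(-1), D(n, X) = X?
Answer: 4647 + 2*sqrt(66) ≈ 4663.3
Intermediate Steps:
q(w) = -2*w
E = -8 + sqrt(66) (E = -8 + sqrt(4 + 62) = -8 + sqrt(66) ≈ 0.12404)
s = 8 - sqrt(66) (s = -(-8 + sqrt(66)) = 8 - sqrt(66) ≈ -0.12404)
U(s, q(1)) + 4663 = (8 - sqrt(66))*(-2*1) + 4663 = (8 - sqrt(66))*(-2) + 4663 = (-16 + 2*sqrt(66)) + 4663 = 4647 + 2*sqrt(66)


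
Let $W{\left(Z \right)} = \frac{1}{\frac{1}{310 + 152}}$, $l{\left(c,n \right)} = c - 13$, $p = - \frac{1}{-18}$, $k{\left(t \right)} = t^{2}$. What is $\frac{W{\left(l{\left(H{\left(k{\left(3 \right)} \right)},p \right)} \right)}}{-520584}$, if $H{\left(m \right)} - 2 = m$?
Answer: $- \frac{77}{86764} \approx -0.00088746$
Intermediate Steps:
$H{\left(m \right)} = 2 + m$
$p = \frac{1}{18}$ ($p = \left(-1\right) \left(- \frac{1}{18}\right) = \frac{1}{18} \approx 0.055556$)
$l{\left(c,n \right)} = -13 + c$
$W{\left(Z \right)} = 462$ ($W{\left(Z \right)} = \frac{1}{\frac{1}{462}} = 462$)
$\frac{W{\left(l{\left(H{\left(k{\left(3 \right)} \right)},p \right)} \right)}}{-520584} = \frac{462}{-520584} = 462 \left(- \frac{1}{520584}\right) = - \frac{77}{86764}$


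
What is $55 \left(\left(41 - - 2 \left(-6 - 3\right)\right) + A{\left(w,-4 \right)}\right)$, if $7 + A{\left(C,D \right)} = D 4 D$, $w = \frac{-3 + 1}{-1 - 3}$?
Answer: $4400$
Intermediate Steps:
$w = \frac{1}{2}$ ($w = - \frac{2}{-4} = \left(-2\right) \left(- \frac{1}{4}\right) = \frac{1}{2} \approx 0.5$)
$A{\left(C,D \right)} = -7 + 4 D^{2}$ ($A{\left(C,D \right)} = -7 + D 4 D = -7 + 4 D D = -7 + 4 D^{2}$)
$55 \left(\left(41 - - 2 \left(-6 - 3\right)\right) + A{\left(w,-4 \right)}\right) = 55 \left(\left(41 - - 2 \left(-6 - 3\right)\right) - \left(7 - 4 \left(-4\right)^{2}\right)\right) = 55 \left(\left(41 - - 2 \left(-6 - 3\right)\right) + \left(-7 + 4 \cdot 16\right)\right) = 55 \left(\left(41 - \left(-2\right) \left(-9\right)\right) + \left(-7 + 64\right)\right) = 55 \left(\left(41 - 18\right) + 57\right) = 55 \left(23 + 57\right) = 55 \cdot 80 = 4400$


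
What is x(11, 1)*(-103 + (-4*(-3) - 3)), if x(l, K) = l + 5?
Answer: -1504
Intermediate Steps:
x(l, K) = 5 + l
x(11, 1)*(-103 + (-4*(-3) - 3)) = (5 + 11)*(-103 + (-4*(-3) - 3)) = 16*(-103 + (12 - 3)) = 16*(-103 + 9) = 16*(-94) = -1504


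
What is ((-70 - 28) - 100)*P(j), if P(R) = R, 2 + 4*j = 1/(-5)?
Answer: 1089/10 ≈ 108.90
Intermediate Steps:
j = -11/20 (j = -½ + (¼)/(-5) = -½ + (¼)*(-⅕) = -½ - 1/20 = -11/20 ≈ -0.55000)
((-70 - 28) - 100)*P(j) = ((-70 - 28) - 100)*(-11/20) = (-98 - 100)*(-11/20) = -198*(-11/20) = 1089/10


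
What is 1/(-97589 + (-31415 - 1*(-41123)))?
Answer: -1/87881 ≈ -1.1379e-5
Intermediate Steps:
1/(-97589 + (-31415 - 1*(-41123))) = 1/(-97589 + (-31415 + 41123)) = 1/(-97589 + 9708) = 1/(-87881) = -1/87881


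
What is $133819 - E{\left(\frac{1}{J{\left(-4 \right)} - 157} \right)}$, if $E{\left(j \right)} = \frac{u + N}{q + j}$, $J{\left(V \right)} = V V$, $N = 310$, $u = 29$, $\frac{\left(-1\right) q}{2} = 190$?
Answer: $\frac{7170203638}{53581} \approx 1.3382 \cdot 10^{5}$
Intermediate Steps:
$q = -380$ ($q = \left(-2\right) 190 = -380$)
$J{\left(V \right)} = V^{2}$
$E{\left(j \right)} = \frac{339}{-380 + j}$ ($E{\left(j \right)} = \frac{29 + 310}{-380 + j} = \frac{339}{-380 + j}$)
$133819 - E{\left(\frac{1}{J{\left(-4 \right)} - 157} \right)} = 133819 - \frac{339}{-380 + \frac{1}{\left(-4\right)^{2} - 157}} = 133819 - \frac{339}{-380 + \frac{1}{16 - 157}} = 133819 - \frac{339}{-380 + \frac{1}{-141}} = 133819 - \frac{339}{-380 - \frac{1}{141}} = 133819 - \frac{339}{- \frac{53581}{141}} = 133819 - 339 \left(- \frac{141}{53581}\right) = 133819 - - \frac{47799}{53581} = 133819 + \frac{47799}{53581} = \frac{7170203638}{53581}$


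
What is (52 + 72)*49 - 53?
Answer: 6023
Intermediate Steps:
(52 + 72)*49 - 53 = 124*49 - 53 = 6076 - 53 = 6023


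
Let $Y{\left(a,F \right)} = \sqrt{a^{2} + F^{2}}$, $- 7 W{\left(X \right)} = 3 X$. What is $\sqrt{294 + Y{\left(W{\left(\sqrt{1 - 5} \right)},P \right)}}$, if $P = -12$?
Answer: $\frac{\sqrt{14406 + 42 \sqrt{195}}}{7} \approx 17.492$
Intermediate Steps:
$W{\left(X \right)} = - \frac{3 X}{7}$
$Y{\left(a,F \right)} = \sqrt{F^{2} + a^{2}}$
$\sqrt{294 + Y{\left(W{\left(\sqrt{1 - 5} \right)},P \right)}} = \sqrt{294 + \sqrt{\left(-12\right)^{2} + \left(- \frac{3 \sqrt{1 - 5}}{7}\right)^{2}}} = \sqrt{294 + \sqrt{144 + \left(- \frac{3 \sqrt{-4}}{7}\right)^{2}}} = \sqrt{294 + \sqrt{144 + \left(- \frac{3 \cdot 2 i}{7}\right)^{2}}} = \sqrt{294 + \sqrt{144 + \left(- \frac{6 i}{7}\right)^{2}}} = \sqrt{294 + \sqrt{144 - \frac{36}{49}}} = \sqrt{294 + \sqrt{\frac{7020}{49}}} = \sqrt{294 + \frac{6 \sqrt{195}}{7}}$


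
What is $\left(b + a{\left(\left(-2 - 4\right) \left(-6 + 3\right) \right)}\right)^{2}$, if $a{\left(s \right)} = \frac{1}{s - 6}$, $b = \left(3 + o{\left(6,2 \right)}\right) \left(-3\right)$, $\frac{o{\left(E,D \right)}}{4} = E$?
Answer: $\frac{942841}{144} \approx 6547.5$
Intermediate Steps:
$o{\left(E,D \right)} = 4 E$
$b = -81$ ($b = \left(3 + 4 \cdot 6\right) \left(-3\right) = \left(3 + 24\right) \left(-3\right) = 27 \left(-3\right) = -81$)
$a{\left(s \right)} = \frac{1}{-6 + s}$
$\left(b + a{\left(\left(-2 - 4\right) \left(-6 + 3\right) \right)}\right)^{2} = \left(-81 + \frac{1}{-6 + \left(-2 - 4\right) \left(-6 + 3\right)}\right)^{2} = \left(-81 + \frac{1}{-6 - -18}\right)^{2} = \left(-81 + \frac{1}{-6 + 18}\right)^{2} = \left(-81 + \frac{1}{12}\right)^{2} = \left(- \frac{971}{12}\right)^{2} = \frac{942841}{144}$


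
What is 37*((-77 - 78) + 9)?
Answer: -5402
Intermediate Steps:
37*((-77 - 78) + 9) = 37*(-155 + 9) = 37*(-146) = -5402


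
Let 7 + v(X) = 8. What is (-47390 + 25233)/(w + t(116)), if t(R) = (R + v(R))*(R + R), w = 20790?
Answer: -22157/47934 ≈ -0.46224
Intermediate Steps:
v(X) = 1 (v(X) = -7 + 8 = 1)
t(R) = 2*R*(1 + R) (t(R) = (R + 1)*(R + R) = (1 + R)*(2*R) = 2*R*(1 + R))
(-47390 + 25233)/(w + t(116)) = (-47390 + 25233)/(20790 + 2*116*(1 + 116)) = -22157/(20790 + 2*116*117) = -22157/(20790 + 27144) = -22157/47934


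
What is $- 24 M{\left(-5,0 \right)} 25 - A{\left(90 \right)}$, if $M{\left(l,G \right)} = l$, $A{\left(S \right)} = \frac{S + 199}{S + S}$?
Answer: $\frac{539711}{180} \approx 2998.4$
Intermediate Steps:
$A{\left(S \right)} = \frac{199 + S}{2 S}$
$- 24 M{\left(-5,0 \right)} 25 - A{\left(90 \right)} = \left(-24\right) \left(-5\right) 25 - \frac{199 + 90}{2 \cdot 90} = 120 \cdot 25 - \frac{1}{2} \cdot \frac{1}{90} \cdot 289 = 3000 - \frac{289}{180} = \frac{539711}{180}$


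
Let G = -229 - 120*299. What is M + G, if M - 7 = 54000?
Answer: 17898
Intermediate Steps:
M = 54007 (M = 7 + 54000 = 54007)
G = -36109 (G = -229 - 35880 = -36109)
M + G = 54007 - 36109 = 17898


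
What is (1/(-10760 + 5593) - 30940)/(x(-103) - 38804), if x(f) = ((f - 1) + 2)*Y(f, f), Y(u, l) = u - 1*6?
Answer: 159866981/143053562 ≈ 1.1175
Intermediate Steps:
Y(u, l) = -6 + u (Y(u, l) = u - 6 = -6 + u)
x(f) = (1 + f)*(-6 + f) (x(f) = ((f - 1) + 2)*(-6 + f) = ((-1 + f) + 2)*(-6 + f) = (1 + f)*(-6 + f))
(1/(-10760 + 5593) - 30940)/(x(-103) - 38804) = (1/(-10760 + 5593) - 30940)/((1 - 103)*(-6 - 103) - 38804) = (1/(-5167) - 30940)/(-102*(-109) - 38804) = (-1/5167 - 30940)/(11118 - 38804) = -159866981/5167/(-27686) = -159866981/5167*(-1/27686) = 159866981/143053562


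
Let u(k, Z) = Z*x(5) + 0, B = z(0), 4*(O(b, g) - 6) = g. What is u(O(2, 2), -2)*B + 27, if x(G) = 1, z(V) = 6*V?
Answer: 27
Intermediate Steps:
O(b, g) = 6 + g/4
B = 0 (B = 6*0 = 0)
u(k, Z) = Z (u(k, Z) = Z*1 + 0 = Z + 0 = Z)
u(O(2, 2), -2)*B + 27 = -2*0 + 27 = 0 + 27 = 27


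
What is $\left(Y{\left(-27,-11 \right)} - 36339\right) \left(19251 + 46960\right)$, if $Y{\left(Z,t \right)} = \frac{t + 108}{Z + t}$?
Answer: $- \frac{91436000569}{38} \approx -2.4062 \cdot 10^{9}$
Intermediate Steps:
$Y{\left(Z,t \right)} = \frac{108 + t}{Z + t}$
$\left(Y{\left(-27,-11 \right)} - 36339\right) \left(19251 + 46960\right) = \left(\frac{108 - 11}{-27 - 11} - 36339\right) \left(19251 + 46960\right) = \left(\frac{1}{-38} \cdot 97 - 36339\right) 66211 = \left(\left(- \frac{1}{38}\right) 97 - 36339\right) 66211 = \left(- \frac{97}{38} - 36339\right) 66211 = \left(- \frac{1380979}{38}\right) 66211 = - \frac{91436000569}{38}$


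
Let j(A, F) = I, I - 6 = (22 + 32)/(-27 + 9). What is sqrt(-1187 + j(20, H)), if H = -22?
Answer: 4*I*sqrt(74) ≈ 34.409*I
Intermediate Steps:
I = 3 (I = 6 + (22 + 32)/(-27 + 9) = 6 + 54/(-18) = 6 + 54*(-1/18) = 6 - 3 = 3)
j(A, F) = 3
sqrt(-1187 + j(20, H)) = sqrt(-1187 + 3) = sqrt(-1184) = 4*I*sqrt(74)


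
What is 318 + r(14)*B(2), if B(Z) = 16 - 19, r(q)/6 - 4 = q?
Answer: -6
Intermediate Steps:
r(q) = 24 + 6*q
B(Z) = -3
318 + r(14)*B(2) = 318 + (24 + 6*14)*(-3) = 318 + (24 + 84)*(-3) = 318 + 108*(-3) = 318 - 324 = -6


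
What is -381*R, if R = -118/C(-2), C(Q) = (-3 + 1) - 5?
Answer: -44958/7 ≈ -6422.6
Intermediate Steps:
C(Q) = -7 (C(Q) = -2 - 5 = -7)
R = 118/7 (R = -118/(-7) = -118*(-⅐) = 118/7 ≈ 16.857)
-381*R = -381*118/7 = -44958/7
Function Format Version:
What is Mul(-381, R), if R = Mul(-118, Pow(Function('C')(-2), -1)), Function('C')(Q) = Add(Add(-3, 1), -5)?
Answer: Rational(-44958, 7) ≈ -6422.6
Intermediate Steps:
Function('C')(Q) = -7 (Function('C')(Q) = Add(-2, -5) = -7)
R = Rational(118, 7) (R = Mul(-118, Pow(-7, -1)) = Mul(-118, Rational(-1, 7)) = Rational(118, 7) ≈ 16.857)
Mul(-381, R) = Mul(-381, Rational(118, 7)) = Rational(-44958, 7)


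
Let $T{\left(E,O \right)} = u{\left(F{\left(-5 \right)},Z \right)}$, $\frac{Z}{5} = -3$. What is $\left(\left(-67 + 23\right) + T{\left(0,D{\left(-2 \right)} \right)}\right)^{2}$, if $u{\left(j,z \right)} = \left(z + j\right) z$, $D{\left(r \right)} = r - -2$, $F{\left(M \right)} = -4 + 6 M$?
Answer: $477481$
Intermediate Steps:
$Z = -15$ ($Z = 5 \left(-3\right) = -15$)
$D{\left(r \right)} = 2 + r$ ($D{\left(r \right)} = r + 2 = 2 + r$)
$u{\left(j,z \right)} = z \left(j + z\right)$ ($u{\left(j,z \right)} = \left(j + z\right) z = z \left(j + z\right)$)
$T{\left(E,O \right)} = 735$ ($T{\left(E,O \right)} = - 15 \left(\left(-4 + 6 \left(-5\right)\right) - 15\right) = - 15 \left(\left(-4 - 30\right) - 15\right) = - 15 \left(-34 - 15\right) = \left(-15\right) \left(-49\right) = 735$)
$\left(\left(-67 + 23\right) + T{\left(0,D{\left(-2 \right)} \right)}\right)^{2} = \left(\left(-67 + 23\right) + 735\right)^{2} = \left(-44 + 735\right)^{2} = 691^{2} = 477481$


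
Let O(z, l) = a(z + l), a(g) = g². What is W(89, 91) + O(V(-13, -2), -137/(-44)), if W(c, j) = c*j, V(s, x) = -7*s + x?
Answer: 32106473/1936 ≈ 16584.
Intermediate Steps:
V(s, x) = x - 7*s
O(z, l) = (l + z)² (O(z, l) = (z + l)² = (l + z)²)
W(89, 91) + O(V(-13, -2), -137/(-44)) = 89*91 + (-137/(-44) + (-2 - 7*(-13)))² = 8099 + (-137*(-1/44) + (-2 + 91))² = 8099 + (137/44 + 89)² = 8099 + (4053/44)² = 8099 + 16426809/1936 = 32106473/1936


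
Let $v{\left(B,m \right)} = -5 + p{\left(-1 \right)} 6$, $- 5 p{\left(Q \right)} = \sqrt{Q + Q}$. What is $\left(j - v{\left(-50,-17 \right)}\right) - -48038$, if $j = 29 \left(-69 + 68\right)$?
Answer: $48014 + \frac{6 i \sqrt{2}}{5} \approx 48014.0 + 1.6971 i$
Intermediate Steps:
$j = -29$ ($j = 29 \left(-1\right) = -29$)
$p{\left(Q \right)} = - \frac{\sqrt{2} \sqrt{Q}}{5}$ ($p{\left(Q \right)} = - \frac{\sqrt{Q + Q}}{5} = - \frac{\sqrt{2 Q}}{5} = - \frac{\sqrt{2} \sqrt{Q}}{5}$)
$v{\left(B,m \right)} = -5 - \frac{6 i \sqrt{2}}{5}$ ($v{\left(B,m \right)} = -5 + - \frac{\sqrt{2} \sqrt{-1}}{5} \cdot 6 = -5 + - \frac{\sqrt{2} i}{5} \cdot 6 = -5 + - \frac{i \sqrt{2}}{5} \cdot 6 = -5 - \frac{6 i \sqrt{2}}{5}$)
$\left(j - v{\left(-50,-17 \right)}\right) - -48038 = \left(-29 - \left(-5 - \frac{6 i \sqrt{2}}{5}\right)\right) - -48038 = \left(-29 + \left(5 + \frac{6 i \sqrt{2}}{5}\right)\right) + 48038 = \left(-24 + \frac{6 i \sqrt{2}}{5}\right) + 48038 = 48014 + \frac{6 i \sqrt{2}}{5}$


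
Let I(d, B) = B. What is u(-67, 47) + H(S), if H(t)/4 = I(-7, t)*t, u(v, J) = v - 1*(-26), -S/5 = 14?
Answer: 19559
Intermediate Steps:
S = -70 (S = -5*14 = -70)
u(v, J) = 26 + v (u(v, J) = v + 26 = 26 + v)
H(t) = 4*t**2 (H(t) = 4*(t*t) = 4*t**2)
u(-67, 47) + H(S) = (26 - 67) + 4*(-70)**2 = -41 + 4*4900 = -41 + 19600 = 19559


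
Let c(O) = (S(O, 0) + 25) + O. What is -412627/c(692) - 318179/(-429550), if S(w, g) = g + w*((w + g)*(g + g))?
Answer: -177015793507/307987350 ≈ -574.75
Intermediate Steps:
S(w, g) = g + 2*g*w*(g + w) (S(w, g) = g + w*((g + w)*(2*g)) = g + w*(2*g*(g + w)) = g + 2*g*w*(g + w))
c(O) = 25 + O (c(O) = (0*(1 + 2*O² + 2*0*O) + 25) + O = (0*(1 + 2*O² + 0) + 25) + O = (0*(1 + 2*O²) + 25) + O = (0 + 25) + O = 25 + O)
-412627/c(692) - 318179/(-429550) = -412627/(25 + 692) - 318179/(-429550) = -412627/717 - 318179*(-1/429550) = -412627*1/717 + 318179/429550 = -412627/717 + 318179/429550 = -177015793507/307987350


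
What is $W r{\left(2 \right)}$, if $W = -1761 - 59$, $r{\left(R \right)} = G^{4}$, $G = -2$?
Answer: $-29120$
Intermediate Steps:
$r{\left(R \right)} = 16$ ($r{\left(R \right)} = \left(-2\right)^{4} = 16$)
$W = -1820$ ($W = -1761 - 59 = -1820$)
$W r{\left(2 \right)} = \left(-1820\right) 16 = -29120$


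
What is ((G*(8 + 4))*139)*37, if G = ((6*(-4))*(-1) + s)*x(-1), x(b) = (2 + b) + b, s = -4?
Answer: 0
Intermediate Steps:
x(b) = 2 + 2*b
G = 0 (G = ((6*(-4))*(-1) - 4)*(2 + 2*(-1)) = (-24*(-1) - 4)*(2 - 2) = (24 - 4)*0 = 20*0 = 0)
((G*(8 + 4))*139)*37 = ((0*(8 + 4))*139)*37 = ((0*12)*139)*37 = (0*139)*37 = 0*37 = 0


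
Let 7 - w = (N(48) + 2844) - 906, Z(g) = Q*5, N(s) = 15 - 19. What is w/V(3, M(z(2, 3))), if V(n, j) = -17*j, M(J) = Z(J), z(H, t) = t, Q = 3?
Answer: 1927/255 ≈ 7.5569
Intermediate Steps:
N(s) = -4
Z(g) = 15 (Z(g) = 3*5 = 15)
M(J) = 15
w = -1927 (w = 7 - ((-4 + 2844) - 906) = 7 - (2840 - 906) = 7 - 1*1934 = 7 - 1934 = -1927)
w/V(3, M(z(2, 3))) = -1927/((-17*15)) = -1927/(-255) = -1927*(-1/255) = 1927/255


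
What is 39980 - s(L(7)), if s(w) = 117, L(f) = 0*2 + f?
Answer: 39863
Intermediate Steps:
L(f) = f (L(f) = 0 + f = f)
39980 - s(L(7)) = 39980 - 1*117 = 39980 - 117 = 39863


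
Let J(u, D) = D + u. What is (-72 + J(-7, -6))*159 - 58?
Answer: -13573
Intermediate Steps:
(-72 + J(-7, -6))*159 - 58 = (-72 + (-6 - 7))*159 - 58 = (-72 - 13)*159 - 58 = -85*159 - 58 = -13515 - 58 = -13573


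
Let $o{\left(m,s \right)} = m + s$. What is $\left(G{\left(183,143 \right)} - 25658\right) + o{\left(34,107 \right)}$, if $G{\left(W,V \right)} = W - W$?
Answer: $-25517$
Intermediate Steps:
$G{\left(W,V \right)} = 0$
$\left(G{\left(183,143 \right)} - 25658\right) + o{\left(34,107 \right)} = \left(0 - 25658\right) + \left(34 + 107\right) = -25658 + 141 = -25517$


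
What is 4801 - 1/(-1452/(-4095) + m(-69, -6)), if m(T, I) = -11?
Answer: 69764696/14531 ≈ 4801.1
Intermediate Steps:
4801 - 1/(-1452/(-4095) + m(-69, -6)) = 4801 - 1/(-1452/(-4095) - 11) = 4801 - 1/(-1452*(-1/4095) - 11) = 4801 - 1/(484/1365 - 11) = 4801 - 1/(-14531/1365) = 4801 - 1*(-1365/14531) = 4801 + 1365/14531 = 69764696/14531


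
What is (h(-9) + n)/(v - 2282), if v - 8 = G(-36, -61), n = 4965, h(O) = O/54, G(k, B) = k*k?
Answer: -29789/5868 ≈ -5.0765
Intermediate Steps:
G(k, B) = k**2
h(O) = O/54 (h(O) = O*(1/54) = O/54)
v = 1304 (v = 8 + (-36)**2 = 8 + 1296 = 1304)
(h(-9) + n)/(v - 2282) = ((1/54)*(-9) + 4965)/(1304 - 2282) = (-1/6 + 4965)/(-978) = (29789/6)*(-1/978) = -29789/5868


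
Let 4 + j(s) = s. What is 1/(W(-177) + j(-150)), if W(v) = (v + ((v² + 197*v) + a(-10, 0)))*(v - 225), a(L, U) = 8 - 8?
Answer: 1/1494080 ≈ 6.6931e-7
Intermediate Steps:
a(L, U) = 0
j(s) = -4 + s
W(v) = (-225 + v)*(v² + 198*v) (W(v) = (v + ((v² + 197*v) + 0))*(v - 225) = (v + (v² + 197*v))*(-225 + v) = (v² + 198*v)*(-225 + v) = (-225 + v)*(v² + 198*v))
1/(W(-177) + j(-150)) = 1/(-177*(-44550 + (-177)² - 27*(-177)) + (-4 - 150)) = 1/(-177*(-44550 + 31329 + 4779) - 154) = 1/(-177*(-8442) - 154) = 1/(1494234 - 154) = 1/1494080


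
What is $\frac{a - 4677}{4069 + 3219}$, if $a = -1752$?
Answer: $- \frac{6429}{7288} \approx -0.88214$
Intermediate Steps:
$\frac{a - 4677}{4069 + 3219} = \frac{-1752 - 4677}{4069 + 3219} = - \frac{6429}{7288}$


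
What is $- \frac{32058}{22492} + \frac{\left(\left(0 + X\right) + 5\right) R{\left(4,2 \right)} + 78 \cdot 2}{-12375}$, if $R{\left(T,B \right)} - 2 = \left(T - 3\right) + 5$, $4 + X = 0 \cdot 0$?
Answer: $- \frac{200203219}{139169250} \approx -1.4386$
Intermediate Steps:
$X = -4$ ($X = -4 + 0 \cdot 0 = -4 + 0 = -4$)
$R{\left(T,B \right)} = 4 + T$ ($R{\left(T,B \right)} = 2 + \left(\left(T - 3\right) + 5\right) = 2 + \left(\left(-3 + T\right) + 5\right) = 2 + \left(2 + T\right) = 4 + T$)
$- \frac{32058}{22492} + \frac{\left(\left(0 + X\right) + 5\right) R{\left(4,2 \right)} + 78 \cdot 2}{-12375} = - \frac{32058}{22492} + \frac{\left(\left(0 - 4\right) + 5\right) \left(4 + 4\right) + 78 \cdot 2}{-12375} = \left(-32058\right) \frac{1}{22492} + \left(\left(-4 + 5\right) 8 + 156\right) \left(- \frac{1}{12375}\right) = - \frac{16029}{11246} + \left(1 \cdot 8 + 156\right) \left(- \frac{1}{12375}\right) = - \frac{16029}{11246} + \left(8 + 156\right) \left(- \frac{1}{12375}\right) = - \frac{16029}{11246} + 164 \left(- \frac{1}{12375}\right) = - \frac{16029}{11246} - \frac{164}{12375} = - \frac{200203219}{139169250}$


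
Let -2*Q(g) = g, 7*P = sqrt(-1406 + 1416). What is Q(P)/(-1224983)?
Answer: sqrt(10)/17149762 ≈ 1.8439e-7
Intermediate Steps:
P = sqrt(10)/7 (P = sqrt(-1406 + 1416)/7 = sqrt(10)/7 ≈ 0.45175)
Q(g) = -g/2
Q(P)/(-1224983) = -sqrt(10)/14/(-1224983) = -sqrt(10)/14*(-1/1224983) = sqrt(10)/17149762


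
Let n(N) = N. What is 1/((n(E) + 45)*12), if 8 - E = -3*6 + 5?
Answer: 1/792 ≈ 0.0012626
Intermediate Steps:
E = 21 (E = 8 - (-3*6 + 5) = 8 - (-18 + 5) = 8 - 1*(-13) = 8 + 13 = 21)
1/((n(E) + 45)*12) = 1/((21 + 45)*12) = 1/(66*12) = 1/792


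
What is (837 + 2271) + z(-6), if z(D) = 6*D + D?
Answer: 3066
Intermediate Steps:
z(D) = 7*D
(837 + 2271) + z(-6) = (837 + 2271) + 7*(-6) = 3108 - 42 = 3066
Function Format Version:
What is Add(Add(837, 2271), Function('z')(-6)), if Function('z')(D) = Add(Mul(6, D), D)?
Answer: 3066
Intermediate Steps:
Function('z')(D) = Mul(7, D)
Add(Add(837, 2271), Function('z')(-6)) = Add(Add(837, 2271), Mul(7, -6)) = Add(3108, -42) = 3066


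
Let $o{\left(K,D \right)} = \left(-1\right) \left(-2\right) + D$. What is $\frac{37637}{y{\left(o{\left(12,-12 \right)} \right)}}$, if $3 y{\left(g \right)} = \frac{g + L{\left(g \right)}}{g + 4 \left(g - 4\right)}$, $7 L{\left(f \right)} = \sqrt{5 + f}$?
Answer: $\frac{81145372}{109} + \frac{5796098 i \sqrt{5}}{545} \approx 7.4445 \cdot 10^{5} + 23781.0 i$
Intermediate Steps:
$o{\left(K,D \right)} = 2 + D$
$L{\left(f \right)} = \frac{\sqrt{5 + f}}{7}$
$y{\left(g \right)} = \frac{g + \frac{\sqrt{5 + g}}{7}}{3 \left(-16 + 5 g\right)}$ ($y{\left(g \right)} = \frac{\left(g + \frac{\sqrt{5 + g}}{7}\right) \frac{1}{g + 4 \left(g - 4\right)}}{3} = \frac{\left(g + \frac{\sqrt{5 + g}}{7}\right) \frac{1}{g + 4 \left(-4 + g\right)}}{3} = \frac{\left(g + \frac{\sqrt{5 + g}}{7}\right) \frac{1}{g + \left(-16 + 4 g\right)}}{3} = \frac{\left(g + \frac{\sqrt{5 + g}}{7}\right) \frac{1}{-16 + 5 g}}{3} = \frac{\frac{1}{-16 + 5 g} \left(g + \frac{\sqrt{5 + g}}{7}\right)}{3} = \frac{g + \frac{\sqrt{5 + g}}{7}}{3 \left(-16 + 5 g\right)}$)
$\frac{37637}{y{\left(o{\left(12,-12 \right)} \right)}} = \frac{37637}{\frac{1}{21} \frac{1}{-16 + 5 \left(2 - 12\right)} \left(\sqrt{5 + \left(2 - 12\right)} + 7 \left(2 - 12\right)\right)} = \frac{37637}{\frac{1}{21} \frac{1}{-16 + 5 \left(-10\right)} \left(\sqrt{5 - 10} + 7 \left(-10\right)\right)} = \frac{37637}{\frac{1}{21} \frac{1}{-16 - 50} \left(\sqrt{-5} - 70\right)} = \frac{37637}{\frac{1}{21} \frac{1}{-66} \left(i \sqrt{5} - 70\right)} = \frac{37637}{\frac{1}{21} \left(- \frac{1}{66}\right) \left(-70 + i \sqrt{5}\right)} = \frac{37637}{\frac{5}{99} - \frac{i \sqrt{5}}{1386}}$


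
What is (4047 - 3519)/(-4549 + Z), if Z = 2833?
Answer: -4/13 ≈ -0.30769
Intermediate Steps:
(4047 - 3519)/(-4549 + Z) = (4047 - 3519)/(-4549 + 2833) = 528/(-1716) = 528*(-1/1716) = -4/13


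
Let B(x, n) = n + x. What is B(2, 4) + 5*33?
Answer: 171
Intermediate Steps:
B(2, 4) + 5*33 = (4 + 2) + 5*33 = 6 + 165 = 171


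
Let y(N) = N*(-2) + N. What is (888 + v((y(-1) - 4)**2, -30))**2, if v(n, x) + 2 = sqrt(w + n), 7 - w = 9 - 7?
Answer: (886 + sqrt(14))**2 ≈ 7.9164e+5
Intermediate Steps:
y(N) = -N (y(N) = -2*N + N = -N)
w = 5 (w = 7 - (9 - 7) = 7 - 1*2 = 7 - 2 = 5)
v(n, x) = -2 + sqrt(5 + n)
(888 + v((y(-1) - 4)**2, -30))**2 = (888 + (-2 + sqrt(5 + (-1*(-1) - 4)**2)))**2 = (888 + (-2 + sqrt(5 + (1 - 4)**2)))**2 = (888 + (-2 + sqrt(5 + (-3)**2)))**2 = (888 + (-2 + sqrt(5 + 9)))**2 = (888 + (-2 + sqrt(14)))**2 = (886 + sqrt(14))**2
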